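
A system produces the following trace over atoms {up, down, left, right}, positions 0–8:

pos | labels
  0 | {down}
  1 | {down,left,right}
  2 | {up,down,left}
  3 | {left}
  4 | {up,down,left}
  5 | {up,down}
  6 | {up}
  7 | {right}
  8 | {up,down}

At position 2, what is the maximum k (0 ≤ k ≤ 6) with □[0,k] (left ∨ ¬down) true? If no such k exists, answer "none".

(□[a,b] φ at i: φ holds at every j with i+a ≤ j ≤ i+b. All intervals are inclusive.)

(left ∨ ¬down) must hold from j=2 onward; find where it first fails.
  j=2: holds
  j=3: holds
  j=4: holds
  j=5: fails
Holds on [2,4], so largest k = 2.

2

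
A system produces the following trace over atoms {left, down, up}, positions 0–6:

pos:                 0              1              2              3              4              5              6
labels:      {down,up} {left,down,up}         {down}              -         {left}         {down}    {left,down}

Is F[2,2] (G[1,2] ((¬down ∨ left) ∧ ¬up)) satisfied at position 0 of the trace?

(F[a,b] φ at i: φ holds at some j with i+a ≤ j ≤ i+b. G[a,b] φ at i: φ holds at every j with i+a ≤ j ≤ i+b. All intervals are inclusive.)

Check G[1,2] ((¬down ∨ left) ∧ ¬up) at each j in [2,2]:
  j=2: holds on [3,4]
Found at j=2 → formula holds.

True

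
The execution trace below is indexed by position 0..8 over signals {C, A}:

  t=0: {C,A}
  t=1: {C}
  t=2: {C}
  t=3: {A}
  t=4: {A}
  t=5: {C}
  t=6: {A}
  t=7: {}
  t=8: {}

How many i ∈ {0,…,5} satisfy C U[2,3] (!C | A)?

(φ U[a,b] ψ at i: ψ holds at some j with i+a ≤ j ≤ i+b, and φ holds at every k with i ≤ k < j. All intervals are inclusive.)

Evaluate at each i in [0,5]:
  i=0: ✓ (rhs at j=3; lhs holds on [0,2])
  i=1: ✓ (rhs at j=3; lhs holds on [1,2])
  i=2: ✗ (lhs fails at k=3 before rhs at j=4)
  i=3: ✗ (lhs fails at k=3 before rhs at j=6)
  i=4: ✗ (lhs fails at k=4 before rhs at j=6)
  i=5: ✗ (lhs fails at k=6 before rhs at j=7)
Positions where it holds: {0, 1} → 2.

2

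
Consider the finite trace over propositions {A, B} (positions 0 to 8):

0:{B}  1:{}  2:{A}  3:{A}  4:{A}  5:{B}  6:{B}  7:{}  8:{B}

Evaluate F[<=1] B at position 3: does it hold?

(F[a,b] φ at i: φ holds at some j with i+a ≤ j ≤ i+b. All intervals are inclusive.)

No

Check B at each j in [3,4]:
  j=3: false
  j=4: false
No position in the window satisfies it → formula fails.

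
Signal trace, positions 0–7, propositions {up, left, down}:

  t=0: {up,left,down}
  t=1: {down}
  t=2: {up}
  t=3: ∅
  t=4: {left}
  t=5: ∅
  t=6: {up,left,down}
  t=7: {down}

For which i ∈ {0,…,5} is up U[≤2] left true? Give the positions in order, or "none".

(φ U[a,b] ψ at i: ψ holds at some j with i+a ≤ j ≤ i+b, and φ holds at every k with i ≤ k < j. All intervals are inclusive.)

Evaluate at each i in [0,5]:
  i=0: ✓ (rhs at j=0)
  i=1: ✗ (no rhs in [1,3])
  i=2: ✗ (lhs fails at k=3 before rhs at j=4)
  i=3: ✗ (lhs fails at k=3 before rhs at j=4)
  i=4: ✓ (rhs at j=4)
  i=5: ✗ (lhs fails at k=5 before rhs at j=6)

0, 4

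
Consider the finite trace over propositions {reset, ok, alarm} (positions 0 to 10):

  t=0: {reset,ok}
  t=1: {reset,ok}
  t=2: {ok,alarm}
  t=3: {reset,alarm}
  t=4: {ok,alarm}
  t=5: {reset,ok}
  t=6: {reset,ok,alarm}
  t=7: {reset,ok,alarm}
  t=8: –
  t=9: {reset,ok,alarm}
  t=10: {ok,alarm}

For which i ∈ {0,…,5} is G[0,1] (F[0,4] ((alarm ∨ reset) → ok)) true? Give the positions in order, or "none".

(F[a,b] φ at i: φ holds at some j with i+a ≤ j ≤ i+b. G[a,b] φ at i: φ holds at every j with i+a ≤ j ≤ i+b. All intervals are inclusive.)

Evaluate at each i in [0,5]:
  i=0: ✓ (all of [0,1])
  i=1: ✓ (all of [1,2])
  i=2: ✓ (all of [2,3])
  i=3: ✓ (all of [3,4])
  i=4: ✓ (all of [4,5])
  i=5: ✓ (all of [5,6])

0, 1, 2, 3, 4, 5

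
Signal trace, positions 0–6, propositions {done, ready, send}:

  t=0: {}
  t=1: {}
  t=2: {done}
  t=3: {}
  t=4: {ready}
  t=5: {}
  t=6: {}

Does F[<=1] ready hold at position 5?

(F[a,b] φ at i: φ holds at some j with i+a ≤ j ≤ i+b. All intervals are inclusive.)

No

Check ready at each j in [5,6]:
  j=5: false
  j=6: false
No position in the window satisfies it → formula fails.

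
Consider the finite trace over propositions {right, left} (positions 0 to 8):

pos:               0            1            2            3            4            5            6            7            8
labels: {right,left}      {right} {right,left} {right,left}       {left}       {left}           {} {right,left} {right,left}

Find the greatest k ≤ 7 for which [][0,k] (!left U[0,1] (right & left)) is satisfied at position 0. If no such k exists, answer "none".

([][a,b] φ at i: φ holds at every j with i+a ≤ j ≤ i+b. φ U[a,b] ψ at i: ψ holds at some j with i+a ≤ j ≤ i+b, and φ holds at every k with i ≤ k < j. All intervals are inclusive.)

3

(!left U[0,1] (right & left)) must hold from j=0 onward; find where it first fails.
  j=0: holds
  j=1: holds
  j=2: holds
  j=3: holds
  j=4: fails
Holds on [0,3], so largest k = 3.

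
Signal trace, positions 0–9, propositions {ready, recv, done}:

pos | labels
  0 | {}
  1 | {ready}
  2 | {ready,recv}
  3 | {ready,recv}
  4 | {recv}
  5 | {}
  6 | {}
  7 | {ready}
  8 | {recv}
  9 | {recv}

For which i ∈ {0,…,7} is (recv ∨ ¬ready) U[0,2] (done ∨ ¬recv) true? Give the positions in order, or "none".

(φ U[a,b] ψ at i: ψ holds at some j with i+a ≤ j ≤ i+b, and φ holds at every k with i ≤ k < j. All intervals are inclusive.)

0, 1, 3, 4, 5, 6, 7

Evaluate at each i in [0,7]:
  i=0: ✓ (rhs at j=0)
  i=1: ✓ (rhs at j=1)
  i=2: ✗ (no rhs in [2,4])
  i=3: ✓ (rhs at j=5; lhs holds on [3,4])
  i=4: ✓ (rhs at j=5; lhs holds on [4,4])
  i=5: ✓ (rhs at j=5)
  i=6: ✓ (rhs at j=6)
  i=7: ✓ (rhs at j=7)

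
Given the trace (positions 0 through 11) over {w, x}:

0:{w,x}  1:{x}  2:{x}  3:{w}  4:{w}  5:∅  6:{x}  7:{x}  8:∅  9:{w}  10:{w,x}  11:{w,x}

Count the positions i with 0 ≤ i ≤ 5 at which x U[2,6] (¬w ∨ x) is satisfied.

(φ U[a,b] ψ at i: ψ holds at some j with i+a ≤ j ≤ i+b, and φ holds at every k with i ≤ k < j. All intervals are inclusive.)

1

Evaluate at each i in [0,5]:
  i=0: ✓ (rhs at j=2; lhs holds on [0,1])
  i=1: ✗ (lhs fails at k=3 before rhs at j=5)
  i=2: ✗ (lhs fails at k=3 before rhs at j=5)
  i=3: ✗ (lhs fails at k=3 before rhs at j=5)
  i=4: ✗ (lhs fails at k=4 before rhs at j=6)
  i=5: ✗ (lhs fails at k=5 before rhs at j=7)
Positions where it holds: {0} → 1.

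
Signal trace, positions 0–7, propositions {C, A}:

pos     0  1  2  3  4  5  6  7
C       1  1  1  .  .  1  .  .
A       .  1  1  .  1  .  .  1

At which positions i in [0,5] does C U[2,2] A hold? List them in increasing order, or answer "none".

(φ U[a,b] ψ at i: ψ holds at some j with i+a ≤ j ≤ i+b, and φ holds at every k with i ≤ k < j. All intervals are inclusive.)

0

Evaluate at each i in [0,5]:
  i=0: ✓ (rhs at j=2; lhs holds on [0,1])
  i=1: ✗ (no rhs in [3,3])
  i=2: ✗ (lhs fails at k=3 before rhs at j=4)
  i=3: ✗ (no rhs in [5,5])
  i=4: ✗ (no rhs in [6,6])
  i=5: ✗ (lhs fails at k=6 before rhs at j=7)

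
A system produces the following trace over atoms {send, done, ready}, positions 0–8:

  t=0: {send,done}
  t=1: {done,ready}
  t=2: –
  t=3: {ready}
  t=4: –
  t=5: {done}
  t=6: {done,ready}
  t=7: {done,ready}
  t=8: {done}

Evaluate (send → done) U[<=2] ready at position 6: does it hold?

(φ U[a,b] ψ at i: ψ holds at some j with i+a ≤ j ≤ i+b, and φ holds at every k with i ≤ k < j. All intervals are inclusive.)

Need some j in [6,8] with ready, and (send → done) at every k in [6,j-1].
  j=6: ready holds; no prefix to check → satisfied.

Holds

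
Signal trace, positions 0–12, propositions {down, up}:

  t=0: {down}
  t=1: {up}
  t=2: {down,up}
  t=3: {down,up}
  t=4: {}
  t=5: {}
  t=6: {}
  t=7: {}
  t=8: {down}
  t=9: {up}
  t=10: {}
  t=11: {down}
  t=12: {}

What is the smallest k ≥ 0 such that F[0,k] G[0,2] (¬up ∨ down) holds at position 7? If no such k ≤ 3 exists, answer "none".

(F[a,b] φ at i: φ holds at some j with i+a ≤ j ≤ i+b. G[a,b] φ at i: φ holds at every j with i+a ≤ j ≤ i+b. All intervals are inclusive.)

3

Scan j = 7,8,… for G[0,2] (¬up ∨ down):
  j=7: fails
  j=8: fails
  j=9: fails
  j=10: holds
First hit at j=10, so smallest k = 10-7 = 3.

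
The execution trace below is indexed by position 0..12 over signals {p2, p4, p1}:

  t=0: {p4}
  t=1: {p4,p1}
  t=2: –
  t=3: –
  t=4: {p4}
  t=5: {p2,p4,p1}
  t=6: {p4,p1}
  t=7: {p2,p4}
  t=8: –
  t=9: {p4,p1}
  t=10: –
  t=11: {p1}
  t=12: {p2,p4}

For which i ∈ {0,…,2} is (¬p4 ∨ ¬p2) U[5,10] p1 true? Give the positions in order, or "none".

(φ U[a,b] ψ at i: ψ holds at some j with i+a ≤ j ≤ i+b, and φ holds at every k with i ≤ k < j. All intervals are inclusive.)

0

Evaluate at each i in [0,2]:
  i=0: ✓ (rhs at j=5; lhs holds on [0,4])
  i=1: ✗ (lhs fails at k=5 before rhs at j=6)
  i=2: ✗ (lhs fails at k=5 before rhs at j=9)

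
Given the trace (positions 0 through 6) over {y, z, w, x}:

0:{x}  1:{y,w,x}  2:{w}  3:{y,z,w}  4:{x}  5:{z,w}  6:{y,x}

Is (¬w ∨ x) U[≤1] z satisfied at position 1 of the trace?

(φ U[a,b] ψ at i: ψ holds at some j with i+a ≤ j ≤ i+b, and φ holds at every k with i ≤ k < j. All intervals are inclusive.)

Need some j in [1,2] with z, and (¬w ∨ x) at every k in [1,j-1].
  j=1: z false.
  j=2: z false.
No j in the window works → until fails.

No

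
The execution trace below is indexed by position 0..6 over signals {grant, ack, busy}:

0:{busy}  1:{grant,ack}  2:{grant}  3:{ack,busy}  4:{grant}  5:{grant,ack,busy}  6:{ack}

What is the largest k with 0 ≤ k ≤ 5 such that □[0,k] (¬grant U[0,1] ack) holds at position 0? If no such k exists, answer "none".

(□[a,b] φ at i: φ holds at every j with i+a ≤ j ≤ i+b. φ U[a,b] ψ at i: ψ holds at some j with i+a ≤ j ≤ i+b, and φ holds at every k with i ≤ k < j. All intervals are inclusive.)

(¬grant U[0,1] ack) must hold from j=0 onward; find where it first fails.
  j=0: holds
  j=1: holds
  j=2: fails
Holds on [0,1], so largest k = 1.

1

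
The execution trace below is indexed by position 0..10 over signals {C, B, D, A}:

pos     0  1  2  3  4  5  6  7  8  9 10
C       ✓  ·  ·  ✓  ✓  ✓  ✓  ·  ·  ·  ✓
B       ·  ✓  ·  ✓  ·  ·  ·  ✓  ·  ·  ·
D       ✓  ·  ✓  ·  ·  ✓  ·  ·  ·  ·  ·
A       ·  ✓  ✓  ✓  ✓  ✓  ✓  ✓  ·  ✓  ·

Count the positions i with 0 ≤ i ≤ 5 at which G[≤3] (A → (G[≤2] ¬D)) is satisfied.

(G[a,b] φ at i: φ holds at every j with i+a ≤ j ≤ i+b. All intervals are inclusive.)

Evaluate at each i in [0,5]:
  i=0: ✗ (fails at j=1)
  i=1: ✗ (fails at j=1)
  i=2: ✗ (fails at j=2)
  i=3: ✗ (fails at j=3)
  i=4: ✗ (fails at j=4)
  i=5: ✗ (fails at j=5)
Positions where it holds: {} → 0.

0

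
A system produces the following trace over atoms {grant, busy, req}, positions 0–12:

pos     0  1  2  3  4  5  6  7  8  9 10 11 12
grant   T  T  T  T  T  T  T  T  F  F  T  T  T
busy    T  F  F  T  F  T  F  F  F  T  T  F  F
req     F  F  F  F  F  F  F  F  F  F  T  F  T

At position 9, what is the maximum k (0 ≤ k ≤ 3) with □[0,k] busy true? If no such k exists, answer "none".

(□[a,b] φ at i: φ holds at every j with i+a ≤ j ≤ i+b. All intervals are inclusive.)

busy must hold from j=9 onward; find where it first fails.
  j=9: holds
  j=10: holds
  j=11: fails
Holds on [9,10], so largest k = 1.

1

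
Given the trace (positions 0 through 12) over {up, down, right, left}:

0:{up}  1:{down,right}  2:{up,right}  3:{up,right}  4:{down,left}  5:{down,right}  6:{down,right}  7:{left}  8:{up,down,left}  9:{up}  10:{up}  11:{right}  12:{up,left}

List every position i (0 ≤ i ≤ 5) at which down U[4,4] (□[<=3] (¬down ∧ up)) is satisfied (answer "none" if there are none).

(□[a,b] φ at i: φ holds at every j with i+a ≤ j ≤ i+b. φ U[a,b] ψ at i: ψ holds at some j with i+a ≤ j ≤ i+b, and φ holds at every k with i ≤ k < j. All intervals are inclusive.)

none

Evaluate at each i in [0,5]:
  i=0: ✗ (no rhs in [4,4])
  i=1: ✗ (no rhs in [5,5])
  i=2: ✗ (no rhs in [6,6])
  i=3: ✗ (no rhs in [7,7])
  i=4: ✗ (no rhs in [8,8])
  i=5: ✗ (no rhs in [9,9])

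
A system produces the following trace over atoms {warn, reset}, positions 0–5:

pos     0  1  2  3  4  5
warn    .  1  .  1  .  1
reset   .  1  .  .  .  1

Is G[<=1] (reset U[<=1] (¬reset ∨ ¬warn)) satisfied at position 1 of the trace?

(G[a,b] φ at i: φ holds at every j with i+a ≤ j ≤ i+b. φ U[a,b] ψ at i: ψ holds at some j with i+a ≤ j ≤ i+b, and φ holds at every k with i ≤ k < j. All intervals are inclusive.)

Holds

Check (reset U[<=1] (¬reset ∨ ¬warn)) at every j in [1,2]:
  j=1: holds
  j=2: holds
All positions satisfy it → formula holds.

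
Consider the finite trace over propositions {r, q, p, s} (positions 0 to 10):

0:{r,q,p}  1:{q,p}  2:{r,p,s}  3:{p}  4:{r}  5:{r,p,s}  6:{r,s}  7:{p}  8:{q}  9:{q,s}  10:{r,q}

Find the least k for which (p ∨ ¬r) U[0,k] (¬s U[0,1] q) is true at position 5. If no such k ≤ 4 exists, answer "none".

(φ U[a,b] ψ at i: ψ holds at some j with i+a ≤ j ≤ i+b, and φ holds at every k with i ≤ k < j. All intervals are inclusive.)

Need earliest j ≥ 5 with (¬s U[0,1] q), and (p ∨ ¬r) at every k in [5,j-1].
  j=5: rhs fails.
  j=6: rhs fails.
  j=7: rhs holds but lhs fails at k=6.
  j=8: rhs holds but lhs fails at k=6.
  j=9: rhs holds but lhs fails at k=6.
No witness within the range → none.

none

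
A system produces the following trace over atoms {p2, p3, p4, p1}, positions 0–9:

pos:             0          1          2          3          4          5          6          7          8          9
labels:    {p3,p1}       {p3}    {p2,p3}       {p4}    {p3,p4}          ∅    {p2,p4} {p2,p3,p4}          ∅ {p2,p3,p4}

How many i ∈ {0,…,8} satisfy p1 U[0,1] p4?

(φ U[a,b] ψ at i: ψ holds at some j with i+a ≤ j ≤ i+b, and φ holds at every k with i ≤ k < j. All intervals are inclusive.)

Evaluate at each i in [0,8]:
  i=0: ✗ (no rhs in [0,1])
  i=1: ✗ (no rhs in [1,2])
  i=2: ✗ (lhs fails at k=2 before rhs at j=3)
  i=3: ✓ (rhs at j=3)
  i=4: ✓ (rhs at j=4)
  i=5: ✗ (lhs fails at k=5 before rhs at j=6)
  i=6: ✓ (rhs at j=6)
  i=7: ✓ (rhs at j=7)
  i=8: ✗ (lhs fails at k=8 before rhs at j=9)
Positions where it holds: {3, 4, 6, 7} → 4.

4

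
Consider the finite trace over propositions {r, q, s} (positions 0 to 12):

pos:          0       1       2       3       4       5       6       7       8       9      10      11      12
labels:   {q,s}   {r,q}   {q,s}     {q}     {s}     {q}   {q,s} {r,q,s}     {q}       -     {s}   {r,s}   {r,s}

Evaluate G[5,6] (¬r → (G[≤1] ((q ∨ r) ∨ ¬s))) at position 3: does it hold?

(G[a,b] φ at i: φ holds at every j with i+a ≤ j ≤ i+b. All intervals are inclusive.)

Check (¬r → (G[≤1] ((q ∨ r) ∨ ¬s))) at every j in [8,9]:
  j=8: antecedent true; consequent holds on [8,9] → ✓
  j=9: antecedent true; consequent fails at 10 → ✗
Fails at j=9 → formula fails.

False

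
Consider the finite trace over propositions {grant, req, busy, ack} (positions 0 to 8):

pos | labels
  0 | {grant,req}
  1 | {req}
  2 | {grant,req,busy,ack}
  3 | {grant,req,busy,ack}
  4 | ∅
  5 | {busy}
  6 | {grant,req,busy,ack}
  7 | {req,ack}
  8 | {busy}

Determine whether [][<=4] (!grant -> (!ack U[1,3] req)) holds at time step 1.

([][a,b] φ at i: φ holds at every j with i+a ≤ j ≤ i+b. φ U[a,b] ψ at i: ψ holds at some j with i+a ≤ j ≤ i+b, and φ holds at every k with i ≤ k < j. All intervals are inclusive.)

Check (!grant -> (!ack U[1,3] req)) at every j in [1,5]:
  j=1: antecedent true; consequent holds → ✓
  j=2: antecedent false → ✓
  j=3: antecedent false → ✓
  j=4: antecedent true; consequent holds → ✓
  j=5: antecedent true; consequent holds → ✓
All positions satisfy it → formula holds.

Holds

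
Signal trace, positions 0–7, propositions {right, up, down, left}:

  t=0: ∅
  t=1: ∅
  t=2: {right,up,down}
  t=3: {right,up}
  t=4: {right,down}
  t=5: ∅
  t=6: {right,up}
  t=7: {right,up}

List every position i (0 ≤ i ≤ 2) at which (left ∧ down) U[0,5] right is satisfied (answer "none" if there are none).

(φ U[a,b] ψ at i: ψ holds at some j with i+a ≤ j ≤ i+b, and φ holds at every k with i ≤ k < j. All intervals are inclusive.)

Evaluate at each i in [0,2]:
  i=0: ✗ (lhs fails at k=0 before rhs at j=2)
  i=1: ✗ (lhs fails at k=1 before rhs at j=2)
  i=2: ✓ (rhs at j=2)

2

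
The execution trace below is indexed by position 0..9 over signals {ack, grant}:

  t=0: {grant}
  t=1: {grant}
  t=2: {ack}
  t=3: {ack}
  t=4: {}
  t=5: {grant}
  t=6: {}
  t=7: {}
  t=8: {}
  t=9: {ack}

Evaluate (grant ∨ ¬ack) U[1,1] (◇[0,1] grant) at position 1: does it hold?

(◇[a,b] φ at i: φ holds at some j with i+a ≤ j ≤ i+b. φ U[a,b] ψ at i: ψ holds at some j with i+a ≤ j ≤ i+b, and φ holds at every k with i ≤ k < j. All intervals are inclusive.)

No

Need some j in [2,2] with ◇[0,1] grant, and (grant ∨ ¬ack) at every k in [1,j-1].
  j=2: ◇[0,1] grant — fails (none in [2,3]).
No j in the window works → until fails.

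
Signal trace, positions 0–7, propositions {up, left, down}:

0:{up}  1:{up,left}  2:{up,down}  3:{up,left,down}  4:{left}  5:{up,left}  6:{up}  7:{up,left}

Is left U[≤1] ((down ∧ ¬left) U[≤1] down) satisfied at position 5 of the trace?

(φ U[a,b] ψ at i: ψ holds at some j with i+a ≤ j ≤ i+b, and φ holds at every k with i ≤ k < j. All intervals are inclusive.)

No

Need some j in [5,6] with ((down ∧ ¬left) U[≤1] down), and left at every k in [5,j-1].
  j=5: ((down ∧ ¬left) U[≤1] down) — fails.
  j=6: ((down ∧ ¬left) U[≤1] down) — fails.
No j in the window works → until fails.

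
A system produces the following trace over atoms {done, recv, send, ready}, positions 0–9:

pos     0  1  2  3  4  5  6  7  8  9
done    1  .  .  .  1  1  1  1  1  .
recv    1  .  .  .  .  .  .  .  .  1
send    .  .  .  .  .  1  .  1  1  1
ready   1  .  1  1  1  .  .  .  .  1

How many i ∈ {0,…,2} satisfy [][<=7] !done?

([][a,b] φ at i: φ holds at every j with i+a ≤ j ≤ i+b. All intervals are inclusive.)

Evaluate at each i in [0,2]:
  i=0: ✗ (fails at j=0)
  i=1: ✗ (fails at j=4)
  i=2: ✗ (fails at j=4)
Positions where it holds: {} → 0.

0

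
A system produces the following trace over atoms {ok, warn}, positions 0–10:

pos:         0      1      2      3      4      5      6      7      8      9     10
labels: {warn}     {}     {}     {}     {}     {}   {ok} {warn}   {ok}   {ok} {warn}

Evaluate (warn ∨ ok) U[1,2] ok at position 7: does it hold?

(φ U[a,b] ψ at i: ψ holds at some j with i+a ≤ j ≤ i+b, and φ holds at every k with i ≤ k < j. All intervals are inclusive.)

Holds

Need some j in [8,9] with ok, and (warn ∨ ok) at every k in [7,j-1].
  j=8: ok holds; (warn ∨ ok) holds at every k in [7,7] → satisfied.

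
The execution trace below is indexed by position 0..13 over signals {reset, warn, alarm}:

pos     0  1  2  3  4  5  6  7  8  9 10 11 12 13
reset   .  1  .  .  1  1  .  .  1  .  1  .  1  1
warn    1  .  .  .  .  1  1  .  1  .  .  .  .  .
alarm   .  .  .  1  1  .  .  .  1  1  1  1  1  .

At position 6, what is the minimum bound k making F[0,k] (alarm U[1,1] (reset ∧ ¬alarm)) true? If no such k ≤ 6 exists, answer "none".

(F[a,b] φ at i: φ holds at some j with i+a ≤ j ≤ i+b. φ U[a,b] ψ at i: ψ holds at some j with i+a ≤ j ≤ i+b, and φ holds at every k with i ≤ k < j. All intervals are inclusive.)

6

Scan j = 6,7,… for (alarm U[1,1] (reset ∧ ¬alarm)):
  j=6: fails
  j=7: fails
  j=8: fails
  j=9: fails
  j=10: fails
  j=11: fails
  j=12: holds
First hit at j=12, so smallest k = 12-6 = 6.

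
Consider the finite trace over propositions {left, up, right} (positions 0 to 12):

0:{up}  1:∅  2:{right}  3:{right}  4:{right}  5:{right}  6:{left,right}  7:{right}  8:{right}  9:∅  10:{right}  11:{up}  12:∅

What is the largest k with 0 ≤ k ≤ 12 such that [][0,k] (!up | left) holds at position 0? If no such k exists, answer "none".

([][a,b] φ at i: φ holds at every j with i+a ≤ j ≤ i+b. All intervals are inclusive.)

none

(!up | left) must hold from j=0 onward; find where it first fails.
  j=0: fails → no k works.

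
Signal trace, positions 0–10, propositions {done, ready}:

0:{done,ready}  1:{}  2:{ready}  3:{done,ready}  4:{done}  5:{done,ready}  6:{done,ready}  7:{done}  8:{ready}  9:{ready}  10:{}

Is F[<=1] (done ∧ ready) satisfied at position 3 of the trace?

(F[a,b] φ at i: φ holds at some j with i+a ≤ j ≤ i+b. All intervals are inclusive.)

Check (done ∧ ready) at each j in [3,4]:
  j=3: true
  j=4: false
Found at j=3 → formula holds.

Holds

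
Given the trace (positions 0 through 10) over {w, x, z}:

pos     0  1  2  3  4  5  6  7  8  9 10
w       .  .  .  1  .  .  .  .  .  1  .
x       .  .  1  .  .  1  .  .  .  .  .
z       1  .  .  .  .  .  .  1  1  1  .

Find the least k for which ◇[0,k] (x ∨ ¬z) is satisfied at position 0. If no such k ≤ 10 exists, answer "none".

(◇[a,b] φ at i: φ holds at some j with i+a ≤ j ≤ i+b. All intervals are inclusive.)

1

Scan j = 0,1,… for (x ∨ ¬z):
  j=0: fails
  j=1: holds
First hit at j=1, so smallest k = 1-0 = 1.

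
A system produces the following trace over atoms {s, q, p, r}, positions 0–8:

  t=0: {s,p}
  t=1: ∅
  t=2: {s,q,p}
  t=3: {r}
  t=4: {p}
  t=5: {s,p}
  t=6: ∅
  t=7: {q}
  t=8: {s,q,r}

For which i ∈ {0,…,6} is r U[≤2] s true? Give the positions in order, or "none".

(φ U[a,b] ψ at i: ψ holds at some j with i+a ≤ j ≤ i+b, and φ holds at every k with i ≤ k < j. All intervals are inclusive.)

Evaluate at each i in [0,6]:
  i=0: ✓ (rhs at j=0)
  i=1: ✗ (lhs fails at k=1 before rhs at j=2)
  i=2: ✓ (rhs at j=2)
  i=3: ✗ (lhs fails at k=4 before rhs at j=5)
  i=4: ✗ (lhs fails at k=4 before rhs at j=5)
  i=5: ✓ (rhs at j=5)
  i=6: ✗ (lhs fails at k=6 before rhs at j=8)

0, 2, 5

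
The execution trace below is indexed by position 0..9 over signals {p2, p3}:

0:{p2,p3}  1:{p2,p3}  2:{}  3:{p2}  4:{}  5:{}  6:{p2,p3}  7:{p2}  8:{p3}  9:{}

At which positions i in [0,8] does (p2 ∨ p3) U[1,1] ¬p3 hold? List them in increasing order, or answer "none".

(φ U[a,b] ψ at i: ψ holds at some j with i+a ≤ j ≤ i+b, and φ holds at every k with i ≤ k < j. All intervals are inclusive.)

1, 3, 6, 8

Evaluate at each i in [0,8]:
  i=0: ✗ (no rhs in [1,1])
  i=1: ✓ (rhs at j=2; lhs holds on [1,1])
  i=2: ✗ (lhs fails at k=2 before rhs at j=3)
  i=3: ✓ (rhs at j=4; lhs holds on [3,3])
  i=4: ✗ (lhs fails at k=4 before rhs at j=5)
  i=5: ✗ (no rhs in [6,6])
  i=6: ✓ (rhs at j=7; lhs holds on [6,6])
  i=7: ✗ (no rhs in [8,8])
  i=8: ✓ (rhs at j=9; lhs holds on [8,8])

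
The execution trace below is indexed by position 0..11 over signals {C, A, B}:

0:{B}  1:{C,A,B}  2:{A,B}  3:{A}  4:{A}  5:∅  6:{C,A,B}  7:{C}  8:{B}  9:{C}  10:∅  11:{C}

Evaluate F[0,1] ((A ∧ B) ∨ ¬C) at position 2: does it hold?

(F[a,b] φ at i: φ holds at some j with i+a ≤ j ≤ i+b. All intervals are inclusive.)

Check ((A ∧ B) ∨ ¬C) at each j in [2,3]:
  j=2: true
  j=3: true
Found at j=2 → formula holds.

Holds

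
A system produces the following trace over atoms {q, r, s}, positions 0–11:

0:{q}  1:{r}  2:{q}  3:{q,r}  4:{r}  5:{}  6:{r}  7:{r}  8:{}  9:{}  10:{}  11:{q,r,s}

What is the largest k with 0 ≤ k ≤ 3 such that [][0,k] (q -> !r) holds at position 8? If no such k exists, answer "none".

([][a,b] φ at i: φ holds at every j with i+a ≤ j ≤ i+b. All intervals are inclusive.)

2

(q -> !r) must hold from j=8 onward; find where it first fails.
  j=8: holds
  j=9: holds
  j=10: holds
  j=11: fails
Holds on [8,10], so largest k = 2.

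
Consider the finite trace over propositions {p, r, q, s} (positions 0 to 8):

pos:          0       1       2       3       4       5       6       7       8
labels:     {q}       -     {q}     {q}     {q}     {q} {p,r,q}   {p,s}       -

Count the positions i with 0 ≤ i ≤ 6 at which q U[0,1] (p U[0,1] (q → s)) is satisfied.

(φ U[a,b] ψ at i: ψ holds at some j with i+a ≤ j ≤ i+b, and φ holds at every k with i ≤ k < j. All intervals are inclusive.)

4

Evaluate at each i in [0,6]:
  i=0: ✓ (rhs at j=1; lhs holds on [0,0])
  i=1: ✓ (rhs at j=1)
  i=2: ✗ (no rhs in [2,3])
  i=3: ✗ (no rhs in [3,4])
  i=4: ✗ (no rhs in [4,5])
  i=5: ✓ (rhs at j=6; lhs holds on [5,5])
  i=6: ✓ (rhs at j=6)
Positions where it holds: {0, 1, 5, 6} → 4.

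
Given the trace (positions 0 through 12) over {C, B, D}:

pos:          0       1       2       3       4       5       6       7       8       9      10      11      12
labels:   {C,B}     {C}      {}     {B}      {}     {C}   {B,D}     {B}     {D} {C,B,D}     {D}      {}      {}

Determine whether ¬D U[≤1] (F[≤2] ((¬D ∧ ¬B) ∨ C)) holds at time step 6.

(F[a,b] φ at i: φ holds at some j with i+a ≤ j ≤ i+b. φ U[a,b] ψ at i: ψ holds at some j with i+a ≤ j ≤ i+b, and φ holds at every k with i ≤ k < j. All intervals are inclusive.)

Need some j in [6,7] with F[≤2] ((¬D ∧ ¬B) ∨ C), and ¬D at every k in [6,j-1].
  j=6: F[≤2] ((¬D ∧ ¬B) ∨ C) — fails (none in [6,8]).
  j=7: F[≤2] ((¬D ∧ ¬B) ∨ C) holds, but ¬D fails at k=6 → not this j.
No j in the window works → until fails.

Does not hold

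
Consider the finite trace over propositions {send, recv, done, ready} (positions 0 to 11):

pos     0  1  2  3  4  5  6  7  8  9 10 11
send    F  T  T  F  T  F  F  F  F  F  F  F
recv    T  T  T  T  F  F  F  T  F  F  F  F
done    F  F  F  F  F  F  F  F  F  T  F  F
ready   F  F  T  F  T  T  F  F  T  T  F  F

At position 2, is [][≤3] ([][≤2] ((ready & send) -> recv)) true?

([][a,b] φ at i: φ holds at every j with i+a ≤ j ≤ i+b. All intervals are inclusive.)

False

Check [][≤2] ((ready & send) -> recv) at every j in [2,5]:
  j=2: fails at 4
  j=3: fails at 4
  j=4: fails at 4
  j=5: holds on [5,7]
Fails at j=2 → formula fails.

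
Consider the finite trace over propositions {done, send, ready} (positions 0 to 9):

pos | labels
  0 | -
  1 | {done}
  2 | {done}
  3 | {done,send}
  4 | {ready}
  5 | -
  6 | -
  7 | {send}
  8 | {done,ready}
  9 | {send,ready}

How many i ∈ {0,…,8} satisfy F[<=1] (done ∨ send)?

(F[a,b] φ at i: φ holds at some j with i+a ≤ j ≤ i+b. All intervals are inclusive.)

Evaluate at each i in [0,8]:
  i=0: ✓ (witness j=1)
  i=1: ✓ (witness j=1)
  i=2: ✓ (witness j=2)
  i=3: ✓ (witness j=3)
  i=4: ✗ (none in [4,5])
  i=5: ✗ (none in [5,6])
  i=6: ✓ (witness j=7)
  i=7: ✓ (witness j=7)
  i=8: ✓ (witness j=8)
Positions where it holds: {0, 1, 2, 3, 6, 7, 8} → 7.

7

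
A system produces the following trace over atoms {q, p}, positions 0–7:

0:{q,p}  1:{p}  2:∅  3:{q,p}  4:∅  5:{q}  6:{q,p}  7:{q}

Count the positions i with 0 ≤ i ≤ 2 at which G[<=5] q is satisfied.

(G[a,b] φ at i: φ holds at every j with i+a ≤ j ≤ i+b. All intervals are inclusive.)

0

Evaluate at each i in [0,2]:
  i=0: ✗ (fails at j=1)
  i=1: ✗ (fails at j=1)
  i=2: ✗ (fails at j=2)
Positions where it holds: {} → 0.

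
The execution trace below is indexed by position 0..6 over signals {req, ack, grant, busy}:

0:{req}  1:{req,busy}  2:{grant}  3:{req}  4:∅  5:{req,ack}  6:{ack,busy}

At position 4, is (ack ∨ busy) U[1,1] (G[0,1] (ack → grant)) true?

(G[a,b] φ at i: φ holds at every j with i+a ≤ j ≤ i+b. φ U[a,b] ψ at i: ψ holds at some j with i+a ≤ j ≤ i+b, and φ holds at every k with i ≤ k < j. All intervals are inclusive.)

Need some j in [5,5] with G[0,1] (ack → grant), and (ack ∨ busy) at every k in [4,j-1].
  j=5: G[0,1] (ack → grant) — fails at 5.
No j in the window works → until fails.

False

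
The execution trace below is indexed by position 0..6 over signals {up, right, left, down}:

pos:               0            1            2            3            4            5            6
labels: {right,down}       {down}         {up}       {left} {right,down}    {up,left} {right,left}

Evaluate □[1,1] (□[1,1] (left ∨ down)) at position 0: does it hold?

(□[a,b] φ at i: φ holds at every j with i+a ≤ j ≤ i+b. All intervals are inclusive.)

Check □[1,1] (left ∨ down) at every j in [1,1]:
  j=1: fails at 2
Fails at j=1 → formula fails.

False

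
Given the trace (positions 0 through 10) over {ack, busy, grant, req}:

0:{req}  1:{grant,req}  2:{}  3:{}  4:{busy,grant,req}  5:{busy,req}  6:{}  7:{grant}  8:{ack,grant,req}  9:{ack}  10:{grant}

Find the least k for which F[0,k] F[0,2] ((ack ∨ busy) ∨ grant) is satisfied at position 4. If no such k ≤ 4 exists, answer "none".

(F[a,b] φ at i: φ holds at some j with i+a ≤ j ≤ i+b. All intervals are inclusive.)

Scan j = 4,5,… for F[0,2] ((ack ∨ busy) ∨ grant):
  j=4: holds
First hit at j=4, so smallest k = 4-4 = 0.

0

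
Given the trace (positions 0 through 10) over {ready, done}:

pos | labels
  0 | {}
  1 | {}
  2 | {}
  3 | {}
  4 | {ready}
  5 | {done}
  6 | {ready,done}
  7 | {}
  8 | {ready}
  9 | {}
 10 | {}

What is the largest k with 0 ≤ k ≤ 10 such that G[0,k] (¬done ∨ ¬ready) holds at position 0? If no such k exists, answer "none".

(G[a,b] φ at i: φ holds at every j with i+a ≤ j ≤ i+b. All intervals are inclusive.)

(¬done ∨ ¬ready) must hold from j=0 onward; find where it first fails.
  j=0: holds
  j=1: holds
  j=2: holds
  j=3: holds
  j=4: holds
  j=5: holds
  j=6: fails
Holds on [0,5], so largest k = 5.

5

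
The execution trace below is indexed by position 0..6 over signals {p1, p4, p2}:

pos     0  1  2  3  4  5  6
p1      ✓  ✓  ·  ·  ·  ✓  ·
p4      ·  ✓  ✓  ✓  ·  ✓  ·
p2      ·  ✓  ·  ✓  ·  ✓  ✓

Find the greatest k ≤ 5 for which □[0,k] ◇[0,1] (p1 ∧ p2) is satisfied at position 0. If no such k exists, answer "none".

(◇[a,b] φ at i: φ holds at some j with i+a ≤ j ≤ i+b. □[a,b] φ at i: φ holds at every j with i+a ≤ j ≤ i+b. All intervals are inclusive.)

1

◇[0,1] (p1 ∧ p2) must hold from j=0 onward; find where it first fails.
  j=0: holds
  j=1: holds
  j=2: fails
Holds on [0,1], so largest k = 1.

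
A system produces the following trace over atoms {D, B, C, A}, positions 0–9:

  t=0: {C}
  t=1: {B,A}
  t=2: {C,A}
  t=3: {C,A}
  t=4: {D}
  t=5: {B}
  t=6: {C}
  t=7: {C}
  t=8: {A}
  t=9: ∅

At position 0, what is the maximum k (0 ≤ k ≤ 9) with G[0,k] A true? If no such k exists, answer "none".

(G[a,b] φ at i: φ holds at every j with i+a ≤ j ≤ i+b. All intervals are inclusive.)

none

A must hold from j=0 onward; find where it first fails.
  j=0: fails → no k works.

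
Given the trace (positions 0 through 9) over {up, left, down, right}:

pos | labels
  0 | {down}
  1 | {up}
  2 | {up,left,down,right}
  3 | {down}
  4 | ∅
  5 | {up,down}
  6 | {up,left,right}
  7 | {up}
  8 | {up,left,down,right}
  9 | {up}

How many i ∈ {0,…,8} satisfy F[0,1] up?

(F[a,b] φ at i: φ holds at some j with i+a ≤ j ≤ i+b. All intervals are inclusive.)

Evaluate at each i in [0,8]:
  i=0: ✓ (witness j=1)
  i=1: ✓ (witness j=1)
  i=2: ✓ (witness j=2)
  i=3: ✗ (none in [3,4])
  i=4: ✓ (witness j=5)
  i=5: ✓ (witness j=5)
  i=6: ✓ (witness j=6)
  i=7: ✓ (witness j=7)
  i=8: ✓ (witness j=8)
Positions where it holds: {0, 1, 2, 4, 5, 6, 7, 8} → 8.

8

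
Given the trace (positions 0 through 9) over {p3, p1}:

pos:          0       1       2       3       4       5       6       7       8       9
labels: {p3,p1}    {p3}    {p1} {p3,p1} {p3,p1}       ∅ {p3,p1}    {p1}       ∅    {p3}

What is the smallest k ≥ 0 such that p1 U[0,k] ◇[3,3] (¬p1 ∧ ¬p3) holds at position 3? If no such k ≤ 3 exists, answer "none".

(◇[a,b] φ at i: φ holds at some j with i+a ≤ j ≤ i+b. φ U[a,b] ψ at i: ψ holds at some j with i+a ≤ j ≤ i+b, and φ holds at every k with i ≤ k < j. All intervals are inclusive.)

2

Need earliest j ≥ 3 with ◇[3,3] (¬p1 ∧ ¬p3), and p1 at every k in [3,j-1].
  j=3: rhs fails.
  j=4: rhs fails.
  j=5: rhs holds; lhs holds on [3,4]. k = 2.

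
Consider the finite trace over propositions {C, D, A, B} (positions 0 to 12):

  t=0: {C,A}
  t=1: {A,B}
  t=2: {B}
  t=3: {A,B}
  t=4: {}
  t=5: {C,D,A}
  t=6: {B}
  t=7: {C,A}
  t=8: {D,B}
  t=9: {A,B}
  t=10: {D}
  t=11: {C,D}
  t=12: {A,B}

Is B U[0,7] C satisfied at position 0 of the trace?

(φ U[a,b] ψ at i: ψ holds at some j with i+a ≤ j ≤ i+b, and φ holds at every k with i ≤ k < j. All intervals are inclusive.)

Need some j in [0,7] with C, and B at every k in [0,j-1].
  j=0: C holds; no prefix to check → satisfied.

True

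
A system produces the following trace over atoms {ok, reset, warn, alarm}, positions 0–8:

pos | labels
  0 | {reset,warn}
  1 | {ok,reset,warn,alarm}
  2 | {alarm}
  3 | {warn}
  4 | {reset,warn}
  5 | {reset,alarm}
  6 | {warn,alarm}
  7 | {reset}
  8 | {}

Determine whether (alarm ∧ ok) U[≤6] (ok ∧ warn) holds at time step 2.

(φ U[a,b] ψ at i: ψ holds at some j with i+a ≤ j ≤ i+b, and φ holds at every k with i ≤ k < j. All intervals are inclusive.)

Need some j in [2,8] with (ok ∧ warn), and (alarm ∧ ok) at every k in [2,j-1].
  j=2: (ok ∧ warn) false.
  j=3: (ok ∧ warn) false.
  j=4: (ok ∧ warn) false.
  j=5: (ok ∧ warn) false.
  j=6: (ok ∧ warn) false.
  j=7: (ok ∧ warn) false.
  j=8: (ok ∧ warn) false.
No j in the window works → until fails.

No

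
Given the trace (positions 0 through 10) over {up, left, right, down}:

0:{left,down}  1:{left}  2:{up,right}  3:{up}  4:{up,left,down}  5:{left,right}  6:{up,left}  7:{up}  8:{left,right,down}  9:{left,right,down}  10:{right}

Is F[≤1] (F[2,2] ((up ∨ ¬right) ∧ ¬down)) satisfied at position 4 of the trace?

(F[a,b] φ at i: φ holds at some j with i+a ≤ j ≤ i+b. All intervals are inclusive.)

Check F[2,2] ((up ∨ ¬right) ∧ ¬down) at each j in [4,5]:
  j=4: holds (witness at 6)
  j=5: holds (witness at 7)
Found at j=4 → formula holds.

Yes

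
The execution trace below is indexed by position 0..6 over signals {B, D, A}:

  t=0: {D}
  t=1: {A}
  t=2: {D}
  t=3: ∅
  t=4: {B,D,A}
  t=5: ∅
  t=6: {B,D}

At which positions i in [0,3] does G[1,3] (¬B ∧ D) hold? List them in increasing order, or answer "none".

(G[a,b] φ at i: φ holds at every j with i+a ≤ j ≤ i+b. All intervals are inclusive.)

Evaluate at each i in [0,3]:
  i=0: ✗ (fails at j=1)
  i=1: ✗ (fails at j=3)
  i=2: ✗ (fails at j=3)
  i=3: ✗ (fails at j=4)

none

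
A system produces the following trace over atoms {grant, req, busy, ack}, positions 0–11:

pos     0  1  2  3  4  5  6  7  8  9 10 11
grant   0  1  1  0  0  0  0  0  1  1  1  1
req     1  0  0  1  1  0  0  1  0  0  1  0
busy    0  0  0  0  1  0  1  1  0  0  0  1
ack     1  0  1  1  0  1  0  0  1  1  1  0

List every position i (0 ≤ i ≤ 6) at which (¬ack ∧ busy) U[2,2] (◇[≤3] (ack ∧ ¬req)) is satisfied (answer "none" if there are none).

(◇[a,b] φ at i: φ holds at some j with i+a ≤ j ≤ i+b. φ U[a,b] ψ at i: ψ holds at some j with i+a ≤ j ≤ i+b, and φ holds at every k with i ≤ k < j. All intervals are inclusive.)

6

Evaluate at each i in [0,6]:
  i=0: ✗ (lhs fails at k=0 before rhs at j=2)
  i=1: ✗ (lhs fails at k=1 before rhs at j=3)
  i=2: ✗ (lhs fails at k=2 before rhs at j=4)
  i=3: ✗ (lhs fails at k=3 before rhs at j=5)
  i=4: ✗ (lhs fails at k=5 before rhs at j=6)
  i=5: ✗ (lhs fails at k=5 before rhs at j=7)
  i=6: ✓ (rhs at j=8; lhs holds on [6,7])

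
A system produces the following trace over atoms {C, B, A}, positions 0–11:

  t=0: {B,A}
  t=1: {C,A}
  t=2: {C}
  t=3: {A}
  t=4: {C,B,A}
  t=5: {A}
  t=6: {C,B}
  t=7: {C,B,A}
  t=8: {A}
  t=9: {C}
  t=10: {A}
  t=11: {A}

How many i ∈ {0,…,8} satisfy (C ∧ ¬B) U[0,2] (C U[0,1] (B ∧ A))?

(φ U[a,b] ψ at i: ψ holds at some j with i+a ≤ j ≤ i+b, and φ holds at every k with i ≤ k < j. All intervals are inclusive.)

4

Evaluate at each i in [0,8]:
  i=0: ✓ (rhs at j=0)
  i=1: ✗ (no rhs in [1,3])
  i=2: ✗ (lhs fails at k=3 before rhs at j=4)
  i=3: ✗ (lhs fails at k=3 before rhs at j=4)
  i=4: ✓ (rhs at j=4)
  i=5: ✗ (lhs fails at k=5 before rhs at j=6)
  i=6: ✓ (rhs at j=6)
  i=7: ✓ (rhs at j=7)
  i=8: ✗ (no rhs in [8,10])
Positions where it holds: {0, 4, 6, 7} → 4.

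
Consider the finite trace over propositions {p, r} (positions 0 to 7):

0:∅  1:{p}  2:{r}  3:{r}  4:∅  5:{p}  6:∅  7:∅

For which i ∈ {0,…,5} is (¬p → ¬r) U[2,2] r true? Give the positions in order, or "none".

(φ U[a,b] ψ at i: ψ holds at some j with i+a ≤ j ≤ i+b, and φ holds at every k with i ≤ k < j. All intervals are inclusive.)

Evaluate at each i in [0,5]:
  i=0: ✓ (rhs at j=2; lhs holds on [0,1])
  i=1: ✗ (lhs fails at k=2 before rhs at j=3)
  i=2: ✗ (no rhs in [4,4])
  i=3: ✗ (no rhs in [5,5])
  i=4: ✗ (no rhs in [6,6])
  i=5: ✗ (no rhs in [7,7])

0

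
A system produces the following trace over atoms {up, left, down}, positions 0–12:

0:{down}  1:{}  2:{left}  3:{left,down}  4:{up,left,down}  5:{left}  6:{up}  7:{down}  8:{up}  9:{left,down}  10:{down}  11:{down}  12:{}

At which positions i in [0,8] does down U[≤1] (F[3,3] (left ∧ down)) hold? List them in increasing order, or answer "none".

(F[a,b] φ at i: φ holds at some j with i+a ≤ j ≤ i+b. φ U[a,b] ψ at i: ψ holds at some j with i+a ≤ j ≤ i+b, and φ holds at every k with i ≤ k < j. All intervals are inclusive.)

0, 1, 6

Evaluate at each i in [0,8]:
  i=0: ✓ (rhs at j=0)
  i=1: ✓ (rhs at j=1)
  i=2: ✗ (no rhs in [2,3])
  i=3: ✗ (no rhs in [3,4])
  i=4: ✗ (no rhs in [4,5])
  i=5: ✗ (lhs fails at k=5 before rhs at j=6)
  i=6: ✓ (rhs at j=6)
  i=7: ✗ (no rhs in [7,8])
  i=8: ✗ (no rhs in [8,9])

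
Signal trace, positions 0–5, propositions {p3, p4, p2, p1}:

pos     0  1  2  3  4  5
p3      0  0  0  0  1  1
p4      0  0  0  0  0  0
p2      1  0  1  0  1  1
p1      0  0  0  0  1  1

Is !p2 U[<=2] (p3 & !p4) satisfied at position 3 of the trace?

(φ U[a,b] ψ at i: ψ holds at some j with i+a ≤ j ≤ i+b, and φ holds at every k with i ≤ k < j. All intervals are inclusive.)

Yes

Need some j in [3,5] with (p3 & !p4), and !p2 at every k in [3,j-1].
  j=3: (p3 & !p4) false.
  j=4: (p3 & !p4) holds; !p2 holds at every k in [3,3] → satisfied.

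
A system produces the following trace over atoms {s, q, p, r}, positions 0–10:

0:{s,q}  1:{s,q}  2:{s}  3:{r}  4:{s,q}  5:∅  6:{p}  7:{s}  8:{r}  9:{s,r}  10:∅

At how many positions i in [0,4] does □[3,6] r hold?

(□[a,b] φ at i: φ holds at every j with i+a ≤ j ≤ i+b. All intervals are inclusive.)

Evaluate at each i in [0,4]:
  i=0: ✗ (fails at j=4)
  i=1: ✗ (fails at j=4)
  i=2: ✗ (fails at j=5)
  i=3: ✗ (fails at j=6)
  i=4: ✗ (fails at j=7)
Positions where it holds: {} → 0.

0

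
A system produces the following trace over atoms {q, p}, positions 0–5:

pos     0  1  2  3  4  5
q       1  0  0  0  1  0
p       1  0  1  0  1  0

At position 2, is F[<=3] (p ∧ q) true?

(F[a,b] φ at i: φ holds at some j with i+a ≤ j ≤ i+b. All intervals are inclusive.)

Check (p ∧ q) at each j in [2,5]:
  j=2: false
  j=3: false
  j=4: true
  j=5: false
Found at j=4 → formula holds.

True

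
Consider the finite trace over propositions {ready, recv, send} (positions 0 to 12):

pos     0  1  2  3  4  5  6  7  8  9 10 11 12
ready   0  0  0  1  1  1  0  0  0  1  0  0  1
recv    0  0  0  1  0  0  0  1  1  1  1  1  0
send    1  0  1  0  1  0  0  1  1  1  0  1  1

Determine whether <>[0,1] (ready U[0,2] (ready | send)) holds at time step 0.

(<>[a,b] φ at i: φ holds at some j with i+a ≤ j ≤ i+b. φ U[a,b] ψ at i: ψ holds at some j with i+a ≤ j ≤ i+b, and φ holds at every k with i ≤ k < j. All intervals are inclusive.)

Check (ready U[0,2] (ready | send)) at each j in [0,1]:
  j=0: holds
  j=1: fails
Found at j=0 → formula holds.

Holds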